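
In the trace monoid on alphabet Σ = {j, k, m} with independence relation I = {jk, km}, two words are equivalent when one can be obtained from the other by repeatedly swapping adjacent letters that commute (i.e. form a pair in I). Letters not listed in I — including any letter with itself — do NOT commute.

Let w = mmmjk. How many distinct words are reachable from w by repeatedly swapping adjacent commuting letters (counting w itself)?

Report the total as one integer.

drop 0:m onto floor
drop 1:m onto {0:m}
drop 2:m onto {1:m}
drop 3:j onto {2:m}
drop 4:k onto floor
ground layer = {0:m, 4:k}
drop-orders for the pieces not yet dropped (sum over which currently-grounded one goes next):
  1 to go: {3} 1  {4} 1
  2 to go: {2,3} 1  {3,4} 2
  3 to go: {1,2,3} 1  {2,3,4} 3
  if 0:m drops first: 4 orders
  if 4:k drops first: 1 orders
heap linearizations: 5

5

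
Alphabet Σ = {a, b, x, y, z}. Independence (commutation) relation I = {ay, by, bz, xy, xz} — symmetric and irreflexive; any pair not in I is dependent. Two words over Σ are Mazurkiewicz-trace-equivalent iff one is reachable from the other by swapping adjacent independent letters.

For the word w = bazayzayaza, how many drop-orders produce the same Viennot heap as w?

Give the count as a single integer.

drop 0:b onto floor
drop 1:a onto {0:b}
drop 2:z onto {1:a}
drop 3:a onto {2:z}
drop 4:y onto {2:z}
drop 5:z onto {3:a, 4:y}
drop 6:a onto {5:z}
drop 7:y onto {5:z}
drop 8:a onto {6:a}
drop 9:z onto {7:y, 8:a}
drop 10:a onto {9:z}
ground layer = {0:b}
drop-orders for the pieces not yet dropped (sum over which currently-grounded one goes next):
  1 to go: {10} 1
  2 to go: {9,10} 1
  3 to go: {7,9,10} 1  {8,9,10} 1
  4 to go: {6,8,9,10} 1  {7,8,9,10} 2
  5 to go: {6,7,8,9,10} 3
  6 to go: {5,6,7,8,9,10} 3
  7 to go: {3,5,6,7,8,9,10} 3  {4,5,6,7,8,9,10} 3
  8 to go: {3,4,5,6,7,8,9,10} 6
  9 to go: {2,3,4,5,6,7,8,9,10} 6
  if 0:b drops first: 6 orders

6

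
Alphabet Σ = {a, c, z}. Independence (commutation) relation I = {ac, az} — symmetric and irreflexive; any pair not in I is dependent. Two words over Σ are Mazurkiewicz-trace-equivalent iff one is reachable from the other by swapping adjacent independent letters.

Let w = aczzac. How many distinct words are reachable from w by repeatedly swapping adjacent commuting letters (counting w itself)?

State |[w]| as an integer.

0(a) covers ∅
1(c) covers ∅
2(z) covers 1:c
3(z) covers 2:z
4(a) covers 0:a
5(c) covers 3:z
floor of heap: 0:a, 1:c
completions by unplaced set U, small U first (add the entries for U minus each lowest piece of U):
  |U|=1: {4}:1  {5}:1
  |U|=2: {0,4}:1  {3,5}:1  {4,5}:2
  |U|=3: {0,4,5}:3  {2,3,5}:1  {3,4,5}:3
  |U|=4: {0,3,4,5}:6  {1,2,3,5}:1  {2,3,4,5}:4
  start at 0(a): 5
  start at 1(c): 10
sum over floor = 15

15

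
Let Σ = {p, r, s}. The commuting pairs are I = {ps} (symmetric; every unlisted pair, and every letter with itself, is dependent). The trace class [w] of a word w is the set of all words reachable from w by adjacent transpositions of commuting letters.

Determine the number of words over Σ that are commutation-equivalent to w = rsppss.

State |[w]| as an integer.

0(r) covers ∅
1(s) covers 0:r
2(p) covers 0:r
3(p) covers 2:p
4(s) covers 1:s
5(s) covers 4:s
floor of heap: 0:r
completions by unplaced set U, small U first (add the entries for U minus each lowest piece of U):
  |U|=1: {3}:1  {5}:1
  |U|=2: {2,3}:1  {3,5}:2  {4,5}:1
  |U|=3: {1,4,5}:1  {2,3,5}:3  {3,4,5}:3
  |U|=4: {1,3,4,5}:4  {2,3,4,5}:6
  start at 0(r): 10

10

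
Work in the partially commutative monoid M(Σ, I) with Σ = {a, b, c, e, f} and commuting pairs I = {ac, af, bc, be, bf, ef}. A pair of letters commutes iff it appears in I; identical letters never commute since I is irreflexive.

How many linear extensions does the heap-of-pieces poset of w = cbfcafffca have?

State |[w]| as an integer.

120

#0=c has no predecessor
#1=b has no predecessor
#2=f depends on [0:c]
#3=c depends on [2:f]
#4=a depends on [1:b]
#5=f depends on [3:c]
#6=f depends on [5:f]
#7=f depends on [6:f]
#8=c depends on [7:f]
#9=a depends on [4:a]
sources: [0:c, 1:b]
N(rest) = Σ N(rest − s) over sources s of rest; N(one piece) = 1:
  size 1 → [8]=1  [9]=1
  size 2 → [4,9]=1  [7,8]=1  [8,9]=2
  size 3 → [1,4,9]=1  [4,8,9]=3  [6,7,8]=1  [7,8,9]=3
  size 4 → [1,4,8,9]=4  [4,7,8,9]=6  [5,6,7,8]=1  [6,7,8,9]=4
  size 5 → [1,4,7,8,9]=10  [3,5,6,7,8]=1  [4,6,7,8,9]=10  [5,6,7,8,9]=5
  size 6 → [1,4,6,7,8,9]=20  [2,3,5,6,7,8]=1  [3,5,6,7,8,9]=6  [4,5,6,7,8,9]=15
  size 7 → [0,2,3,5,6,7,8]=1  [1,4,5,6,7,8,9]=35  [2,3,5,6,7,8,9]=7  [3,4,5,6,7,8,9]=21
  size 8 → [0,2,3,5,6,7,8,9]=8  [1,3,4,5,6,7,8,9]=56  [2,3,4,5,6,7,8,9]=28
  first=0(c) contributes 84
  first=1(b) contributes 36
|[w]| = 120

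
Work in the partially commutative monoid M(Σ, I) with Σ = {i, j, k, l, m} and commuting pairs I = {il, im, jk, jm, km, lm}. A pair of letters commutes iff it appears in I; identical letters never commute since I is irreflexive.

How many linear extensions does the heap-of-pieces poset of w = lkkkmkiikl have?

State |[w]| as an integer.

#0=l has no predecessor
#1=k depends on [0:l]
#2=k depends on [1:k]
#3=k depends on [2:k]
#4=m has no predecessor
#5=k depends on [3:k]
#6=i depends on [5:k]
#7=i depends on [6:i]
#8=k depends on [7:i]
#9=l depends on [8:k]
sources: [0:l, 4:m]
N(rest) = Σ N(rest − s) over sources s of rest; N(one piece) = 1:
  size 1 → [4]=1  [9]=1
  size 2 → [4,9]=2  [8,9]=1
  size 3 → [4,8,9]=3  [7,8,9]=1
  size 4 → [4,7,8,9]=4  [6,7,8,9]=1
  size 5 → [4,6,7,8,9]=5  [5,6,7,8,9]=1
  size 6 → [3,5,6,7,8,9]=1  [4,5,6,7,8,9]=6
  size 7 → [2,3,5,6,7,8,9]=1  [3,4,5,6,7,8,9]=7
  size 8 → [1,2,3,5,6,7,8,9]=1  [2,3,4,5,6,7,8,9]=8
  first=0(l) contributes 9
  first=4(m) contributes 1
|[w]| = 10

10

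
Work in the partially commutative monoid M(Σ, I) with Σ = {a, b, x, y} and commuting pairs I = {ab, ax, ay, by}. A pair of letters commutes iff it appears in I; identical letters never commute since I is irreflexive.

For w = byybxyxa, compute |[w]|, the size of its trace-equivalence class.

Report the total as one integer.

drop 0:b onto floor
drop 1:y onto floor
drop 2:y onto {1:y}
drop 3:b onto {0:b}
drop 4:x onto {2:y, 3:b}
drop 5:y onto {4:x}
drop 6:x onto {5:y}
drop 7:a onto floor
ground layer = {0:b, 1:y, 7:a}
drop-orders for the pieces not yet dropped (sum over which currently-grounded one goes next):
  1 to go: {6} 1  {7} 1
  2 to go: {5,6} 1  {6,7} 2
  3 to go: {4,5,6} 1  {5,6,7} 3
  4 to go: {2,4,5,6} 1  {3,4,5,6} 1  {4,5,6,7} 4
  5 to go: {0,3,4,5,6} 1  {1,2,4,5,6} 1  {2,3,4,5,6} 2  {2,4,5,6,7} 5  {3,4,5,6,7} 5
  6 to go: {0,2,3,4,5,6} 3  {0,3,4,5,6,7} 6  {1,2,3,4,5,6} 3  {1,2,4,5,6,7} 6  {2,3,4,5,6,7} 12
  if 0:b drops first: 21 orders
  if 1:y drops first: 21 orders
  if 7:a drops first: 6 orders
heap linearizations: 48

48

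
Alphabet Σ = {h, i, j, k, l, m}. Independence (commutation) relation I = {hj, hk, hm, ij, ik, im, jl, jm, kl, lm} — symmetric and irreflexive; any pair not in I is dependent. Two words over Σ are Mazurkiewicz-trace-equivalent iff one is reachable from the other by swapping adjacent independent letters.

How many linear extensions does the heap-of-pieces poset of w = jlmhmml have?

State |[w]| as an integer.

140

0(j) covers ∅
1(l) covers ∅
2(m) covers ∅
3(h) covers 1:l
4(m) covers 2:m
5(m) covers 4:m
6(l) covers 3:h
floor of heap: 0:j, 1:l, 2:m
completions by unplaced set U, small U first (add the entries for U minus each lowest piece of U):
  |U|=1: {0}:1  {5}:1  {6}:1
  |U|=2: {0,5}:2  {0,6}:2  {3,6}:1  {4,5}:1  {5,6}:2
  |U|=3: {0,3,6}:3  {0,4,5}:3  {0,5,6}:6  {1,3,6}:1  {2,4,5}:1  {3,5,6}:3  {4,5,6}:3
  |U|=4: {0,1,3,6}:4  {0,2,4,5}:4  {0,3,5,6}:12  {0,4,5,6}:12  {1,3,5,6}:4  {2,4,5,6}:4  {3,4,5,6}:6
  |U|=5: {0,1,3,5,6}:20  {0,2,4,5,6}:20  {0,3,4,5,6}:30  {1,3,4,5,6}:10  {2,3,4,5,6}:10
  start at 0(j): 20
  start at 1(l): 60
  start at 2(m): 60
sum over floor = 140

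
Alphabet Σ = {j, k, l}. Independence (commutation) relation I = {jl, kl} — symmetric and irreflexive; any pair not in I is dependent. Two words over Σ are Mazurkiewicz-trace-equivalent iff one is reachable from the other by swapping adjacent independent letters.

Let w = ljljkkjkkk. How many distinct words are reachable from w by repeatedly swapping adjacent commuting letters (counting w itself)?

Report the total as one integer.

45

#0=l has no predecessor
#1=j has no predecessor
#2=l depends on [0:l]
#3=j depends on [1:j]
#4=k depends on [3:j]
#5=k depends on [4:k]
#6=j depends on [5:k]
#7=k depends on [6:j]
#8=k depends on [7:k]
#9=k depends on [8:k]
sources: [0:l, 1:j]
N(rest) = Σ N(rest − s) over sources s of rest; N(one piece) = 1:
  size 1 → [2]=1  [9]=1
  size 2 → [0,2]=1  [2,9]=2  [8,9]=1
  size 3 → [0,2,9]=3  [2,8,9]=3  [7,8,9]=1
  size 4 → [0,2,8,9]=6  [2,7,8,9]=4  [6,7,8,9]=1
  size 5 → [0,2,7,8,9]=10  [2,6,7,8,9]=5  [5,6,7,8,9]=1
  size 6 → [0,2,6,7,8,9]=15  [2,5,6,7,8,9]=6  [4,5,6,7,8,9]=1
  size 7 → [0,2,5,6,7,8,9]=21  [2,4,5,6,7,8,9]=7  [3,4,5,6,7,8,9]=1
  size 8 → [0,2,4,5,6,7,8,9]=28  [1,3,4,5,6,7,8,9]=1  [2,3,4,5,6,7,8,9]=8
  first=0(l) contributes 9
  first=1(j) contributes 36
|[w]| = 45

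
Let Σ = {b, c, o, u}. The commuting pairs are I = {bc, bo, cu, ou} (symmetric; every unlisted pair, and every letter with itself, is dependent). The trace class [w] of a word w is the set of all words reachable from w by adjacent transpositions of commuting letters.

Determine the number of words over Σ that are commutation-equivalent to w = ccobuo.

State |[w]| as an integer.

15

0(c) covers ∅
1(c) covers 0:c
2(o) covers 1:c
3(b) covers ∅
4(u) covers 3:b
5(o) covers 2:o
floor of heap: 0:c, 3:b
completions by unplaced set U, small U first (add the entries for U minus each lowest piece of U):
  |U|=1: {4}:1  {5}:1
  |U|=2: {2,5}:1  {3,4}:1  {4,5}:2
  |U|=3: {1,2,5}:1  {2,4,5}:3  {3,4,5}:3
  |U|=4: {0,1,2,5}:1  {1,2,4,5}:4  {2,3,4,5}:6
  start at 0(c): 10
  start at 3(b): 5
sum over floor = 15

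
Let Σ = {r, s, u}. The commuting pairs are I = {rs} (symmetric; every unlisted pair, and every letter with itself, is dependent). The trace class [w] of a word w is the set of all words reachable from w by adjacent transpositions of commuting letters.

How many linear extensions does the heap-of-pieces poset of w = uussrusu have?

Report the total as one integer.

0(u) covers ∅
1(u) covers 0:u
2(s) covers 1:u
3(s) covers 2:s
4(r) covers 1:u
5(u) covers 3:s, 4:r
6(s) covers 5:u
7(u) covers 6:s
floor of heap: 0:u
completions by unplaced set U, small U first (add the entries for U minus each lowest piece of U):
  |U|=1: {7}:1
  |U|=2: {6,7}:1
  |U|=3: {5,6,7}:1
  |U|=4: {3,5,6,7}:1  {4,5,6,7}:1
  |U|=5: {2,3,5,6,7}:1  {3,4,5,6,7}:2
  |U|=6: {2,3,4,5,6,7}:3
  start at 0(u): 3

3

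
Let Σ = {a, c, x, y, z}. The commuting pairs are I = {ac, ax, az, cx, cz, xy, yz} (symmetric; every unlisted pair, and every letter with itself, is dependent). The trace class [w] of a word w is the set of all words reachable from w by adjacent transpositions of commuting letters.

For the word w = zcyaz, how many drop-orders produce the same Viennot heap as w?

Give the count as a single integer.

drop 0:z onto floor
drop 1:c onto floor
drop 2:y onto {1:c}
drop 3:a onto {2:y}
drop 4:z onto {0:z}
ground layer = {0:z, 1:c}
drop-orders for the pieces not yet dropped (sum over which currently-grounded one goes next):
  1 to go: {3} 1  {4} 1
  2 to go: {0,4} 1  {2,3} 1  {3,4} 2
  3 to go: {0,3,4} 3  {1,2,3} 1  {2,3,4} 3
  if 0:z drops first: 4 orders
  if 1:c drops first: 6 orders
heap linearizations: 10

10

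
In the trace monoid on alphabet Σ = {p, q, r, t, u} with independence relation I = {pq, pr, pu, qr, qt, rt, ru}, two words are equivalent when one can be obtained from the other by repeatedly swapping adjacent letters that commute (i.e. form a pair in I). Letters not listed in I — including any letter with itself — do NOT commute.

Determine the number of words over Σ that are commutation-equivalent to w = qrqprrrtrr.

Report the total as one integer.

piece 0:q — minimal
piece 1:r — minimal
piece 2:q rests on {0:q}
piece 3:p — minimal
piece 4:r rests on {1:r}
piece 5:r rests on {4:r}
piece 6:r rests on {5:r}
piece 7:t rests on {3:p}
piece 8:r rests on {6:r}
piece 9:r rests on {8:r}
minimal pieces: {0:q, 1:r, 3:p}
ways to finish when only these pieces remain (= sum over removing one remaining piece with nothing left below it):
  1 left: {2}→1  {7}→1  {9}→1
  2 left: {0,2}→1  {2,7}→2  {2,9}→2  {3,7}→1  {7,9}→2  {8,9}→1
  3 left: {0,2,7}→3  {0,2,9}→3  {2,3,7}→3  {2,7,9}→6  {2,8,9}→3  {3,7,9}→3  {6,8,9}→1  {7,8,9}→3
  4 left: {0,2,3,7}→6  {0,2,7,9}→12  {0,2,8,9}→6  {2,3,7,9}→12  {2,6,8,9}→4  {2,7,8,9}→12  {3,7,8,9}→6  {5,6,8,9}→1  {6,7,8,9}→4
  5 left: {0,2,3,7,9}→30  {0,2,6,8,9}→10  {0,2,7,8,9}→30  {2,3,7,8,9}→30  {2,5,6,8,9}→5  {2,6,7,8,9}→20  {3,6,7,8,9}→10  {4,5,6,8,9}→1  {5,6,7,8,9}→5
  6 left: {0,2,3,7,8,9}→90  {0,2,5,6,8,9}→15  {0,2,6,7,8,9}→60  {1,4,5,6,8,9}→1  {2,3,6,7,8,9}→60  {2,4,5,6,8,9}→6  {2,5,6,7,8,9}→30  {3,5,6,7,8,9}→15  {4,5,6,7,8,9}→6
  7 left: {0,2,3,6,7,8,9}→210  {0,2,4,5,6,8,9}→21  {0,2,5,6,7,8,9}→105  {1,2,4,5,6,8,9}→7  {1,4,5,6,7,8,9}→7  {2,3,5,6,7,8,9}→105  {2,4,5,6,7,8,9}→42  {3,4,5,6,7,8,9}→21
  8 left: {0,1,2,4,5,6,8,9}→28  {0,2,3,5,6,7,8,9}→420  {0,2,4,5,6,7,8,9}→168  {1,2,4,5,6,7,8,9}→56  {1,3,4,5,6,7,8,9}→28  {2,3,4,5,6,7,8,9}→168
  placing 0:q first → 252 extensions
  placing 1:r first → 756 extensions
  placing 3:p first → 252 extensions
total linear extensions = 1260

1260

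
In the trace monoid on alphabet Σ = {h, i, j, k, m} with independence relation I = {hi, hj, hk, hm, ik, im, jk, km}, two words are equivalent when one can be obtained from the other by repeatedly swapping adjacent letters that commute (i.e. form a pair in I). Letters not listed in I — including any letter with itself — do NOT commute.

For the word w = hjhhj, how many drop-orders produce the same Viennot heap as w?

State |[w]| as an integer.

10

piece 0:h — minimal
piece 1:j — minimal
piece 2:h rests on {0:h}
piece 3:h rests on {2:h}
piece 4:j rests on {1:j}
minimal pieces: {0:h, 1:j}
ways to finish when only these pieces remain (= sum over removing one remaining piece with nothing left below it):
  1 left: {3}→1  {4}→1
  2 left: {1,4}→1  {2,3}→1  {3,4}→2
  3 left: {0,2,3}→1  {1,3,4}→3  {2,3,4}→3
  placing 0:h first → 6 extensions
  placing 1:j first → 4 extensions
total linear extensions = 10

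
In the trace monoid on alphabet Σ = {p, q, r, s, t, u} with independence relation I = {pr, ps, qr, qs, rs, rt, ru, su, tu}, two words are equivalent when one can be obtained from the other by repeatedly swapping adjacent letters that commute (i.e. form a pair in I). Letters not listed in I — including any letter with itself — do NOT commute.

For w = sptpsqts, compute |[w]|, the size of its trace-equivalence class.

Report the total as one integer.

0(s) covers ∅
1(p) covers ∅
2(t) covers 0:s, 1:p
3(p) covers 2:t
4(s) covers 2:t
5(q) covers 3:p
6(t) covers 4:s, 5:q
7(s) covers 6:t
floor of heap: 0:s, 1:p
completions by unplaced set U, small U first (add the entries for U minus each lowest piece of U):
  |U|=1: {7}:1
  |U|=2: {6,7}:1
  |U|=3: {4,6,7}:1  {5,6,7}:1
  |U|=4: {3,5,6,7}:1  {4,5,6,7}:2
  |U|=5: {3,4,5,6,7}:3
  |U|=6: {2,3,4,5,6,7}:3
  start at 0(s): 3
  start at 1(p): 3
sum over floor = 6

6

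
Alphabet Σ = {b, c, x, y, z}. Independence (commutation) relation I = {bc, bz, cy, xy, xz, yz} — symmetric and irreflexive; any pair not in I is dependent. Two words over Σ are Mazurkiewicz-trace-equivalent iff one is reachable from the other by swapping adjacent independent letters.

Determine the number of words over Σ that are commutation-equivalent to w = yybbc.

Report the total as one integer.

5

0(y) covers ∅
1(y) covers 0:y
2(b) covers 1:y
3(b) covers 2:b
4(c) covers ∅
floor of heap: 0:y, 4:c
completions by unplaced set U, small U first (add the entries for U minus each lowest piece of U):
  |U|=1: {3}:1  {4}:1
  |U|=2: {2,3}:1  {3,4}:2
  |U|=3: {1,2,3}:1  {2,3,4}:3
  start at 0(y): 4
  start at 4(c): 1
sum over floor = 5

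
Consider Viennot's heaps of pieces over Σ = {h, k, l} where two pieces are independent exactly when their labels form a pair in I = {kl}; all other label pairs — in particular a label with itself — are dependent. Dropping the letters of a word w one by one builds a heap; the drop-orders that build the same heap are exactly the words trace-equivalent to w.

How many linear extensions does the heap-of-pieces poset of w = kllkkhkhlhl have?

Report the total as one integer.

10

piece 0:k — minimal
piece 1:l — minimal
piece 2:l rests on {1:l}
piece 3:k rests on {0:k}
piece 4:k rests on {3:k}
piece 5:h rests on {2:l, 4:k}
piece 6:k rests on {5:h}
piece 7:h rests on {6:k}
piece 8:l rests on {7:h}
piece 9:h rests on {8:l}
piece 10:l rests on {9:h}
minimal pieces: {0:k, 1:l}
ways to finish when only these pieces remain (= sum over removing one remaining piece with nothing left below it):
  1 left: {10}→1
  2 left: {9,10}→1
  3 left: {8,9,10}→1
  4 left: {7,8,9,10}→1
  5 left: {6,7,8,9,10}→1
  6 left: {5,6,7,8,9,10}→1
  7 left: {2,5,6,7,8,9,10}→1  {4,5,6,7,8,9,10}→1
  8 left: {1,2,5,6,7,8,9,10}→1  {2,4,5,6,7,8,9,10}→2  {3,4,5,6,7,8,9,10}→1
  9 left: {0,3,4,5,6,7,8,9,10}→1  {1,2,4,5,6,7,8,9,10}→3  {2,3,4,5,6,7,8,9,10}→3
  placing 0:k first → 6 extensions
  placing 1:l first → 4 extensions
total linear extensions = 10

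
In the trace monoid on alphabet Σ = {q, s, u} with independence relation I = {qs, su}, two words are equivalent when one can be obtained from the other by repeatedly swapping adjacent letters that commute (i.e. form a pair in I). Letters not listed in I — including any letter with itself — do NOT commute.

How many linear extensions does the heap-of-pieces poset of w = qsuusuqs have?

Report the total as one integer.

56

drop 0:q onto floor
drop 1:s onto floor
drop 2:u onto {0:q}
drop 3:u onto {2:u}
drop 4:s onto {1:s}
drop 5:u onto {3:u}
drop 6:q onto {5:u}
drop 7:s onto {4:s}
ground layer = {0:q, 1:s}
drop-orders for the pieces not yet dropped (sum over which currently-grounded one goes next):
  1 to go: {6} 1  {7} 1
  2 to go: {4,7} 1  {5,6} 1  {6,7} 2
  3 to go: {1,4,7} 1  {3,5,6} 1  {4,6,7} 3  {5,6,7} 3
  4 to go: {1,4,6,7} 4  {2,3,5,6} 1  {3,5,6,7} 4  {4,5,6,7} 6
  5 to go: {0,2,3,5,6} 1  {1,4,5,6,7} 10  {2,3,5,6,7} 5  {3,4,5,6,7} 10
  6 to go: {0,2,3,5,6,7} 6  {1,3,4,5,6,7} 20  {2,3,4,5,6,7} 15
  if 0:q drops first: 35 orders
  if 1:s drops first: 21 orders
heap linearizations: 56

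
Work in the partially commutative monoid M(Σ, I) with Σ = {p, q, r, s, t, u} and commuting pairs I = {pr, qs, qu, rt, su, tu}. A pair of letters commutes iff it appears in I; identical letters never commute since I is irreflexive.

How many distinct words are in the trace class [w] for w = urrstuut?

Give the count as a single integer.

10

0(u) covers ∅
1(r) covers 0:u
2(r) covers 1:r
3(s) covers 2:r
4(t) covers 3:s
5(u) covers 2:r
6(u) covers 5:u
7(t) covers 4:t
floor of heap: 0:u
completions by unplaced set U, small U first (add the entries for U minus each lowest piece of U):
  |U|=1: {6}:1  {7}:1
  |U|=2: {4,7}:1  {5,6}:1  {6,7}:2
  |U|=3: {3,4,7}:1  {4,6,7}:3  {5,6,7}:3
  |U|=4: {3,4,6,7}:4  {4,5,6,7}:6
  |U|=5: {3,4,5,6,7}:10
  |U|=6: {2,3,4,5,6,7}:10
  start at 0(u): 10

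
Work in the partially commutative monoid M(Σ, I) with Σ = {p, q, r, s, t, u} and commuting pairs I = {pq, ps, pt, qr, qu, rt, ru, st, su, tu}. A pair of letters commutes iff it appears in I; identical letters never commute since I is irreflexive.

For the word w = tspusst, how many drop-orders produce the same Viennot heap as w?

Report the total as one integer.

210

0(t) covers ∅
1(s) covers ∅
2(p) covers ∅
3(u) covers 2:p
4(s) covers 1:s
5(s) covers 4:s
6(t) covers 0:t
floor of heap: 0:t, 1:s, 2:p
completions by unplaced set U, small U first (add the entries for U minus each lowest piece of U):
  |U|=1: {3}:1  {5}:1  {6}:1
  |U|=2: {0,6}:1  {2,3}:1  {3,5}:2  {3,6}:2  {4,5}:1  {5,6}:2
  |U|=3: {0,3,6}:3  {0,5,6}:3  {1,4,5}:1  {2,3,5}:3  {2,3,6}:3  {3,4,5}:3  {3,5,6}:6  {4,5,6}:3
  |U|=4: {0,2,3,6}:6  {0,3,5,6}:12  {0,4,5,6}:6  {1,3,4,5}:4  {1,4,5,6}:4  {2,3,4,5}:6  {2,3,5,6}:12  {3,4,5,6}:12
  |U|=5: {0,1,4,5,6}:10  {0,2,3,5,6}:30  {0,3,4,5,6}:30  {1,2,3,4,5}:10  {1,3,4,5,6}:20  {2,3,4,5,6}:30
  start at 0(t): 60
  start at 1(s): 90
  start at 2(p): 60
sum over floor = 210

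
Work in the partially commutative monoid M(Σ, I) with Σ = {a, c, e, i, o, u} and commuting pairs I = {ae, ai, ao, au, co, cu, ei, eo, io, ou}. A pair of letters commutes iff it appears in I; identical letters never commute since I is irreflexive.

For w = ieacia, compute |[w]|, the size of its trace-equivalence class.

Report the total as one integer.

0(i) covers ∅
1(e) covers ∅
2(a) covers ∅
3(c) covers 0:i, 1:e, 2:a
4(i) covers 3:c
5(a) covers 3:c
floor of heap: 0:i, 1:e, 2:a
completions by unplaced set U, small U first (add the entries for U minus each lowest piece of U):
  |U|=1: {4}:1  {5}:1
  |U|=2: {4,5}:2
  |U|=3: {3,4,5}:2
  |U|=4: {0,3,4,5}:2  {1,3,4,5}:2  {2,3,4,5}:2
  start at 0(i): 4
  start at 1(e): 4
  start at 2(a): 4
sum over floor = 12

12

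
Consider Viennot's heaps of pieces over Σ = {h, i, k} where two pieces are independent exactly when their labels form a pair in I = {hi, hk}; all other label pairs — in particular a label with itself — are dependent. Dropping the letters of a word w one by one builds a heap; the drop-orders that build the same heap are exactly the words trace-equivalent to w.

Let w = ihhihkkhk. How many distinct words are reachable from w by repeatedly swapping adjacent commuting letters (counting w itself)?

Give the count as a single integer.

126

drop 0:i onto floor
drop 1:h onto floor
drop 2:h onto {1:h}
drop 3:i onto {0:i}
drop 4:h onto {2:h}
drop 5:k onto {3:i}
drop 6:k onto {5:k}
drop 7:h onto {4:h}
drop 8:k onto {6:k}
ground layer = {0:i, 1:h}
drop-orders for the pieces not yet dropped (sum over which currently-grounded one goes next):
  1 to go: {7} 1  {8} 1
  2 to go: {4,7} 1  {6,8} 1  {7,8} 2
  3 to go: {2,4,7} 1  {4,7,8} 3  {5,6,8} 1  {6,7,8} 3
  4 to go: {1,2,4,7} 1  {2,4,7,8} 4  {3,5,6,8} 1  {4,6,7,8} 6  {5,6,7,8} 4
  5 to go: {0,3,5,6,8} 1  {1,2,4,7,8} 5  {2,4,6,7,8} 10  {3,5,6,7,8} 5  {4,5,6,7,8} 10
  6 to go: {0,3,5,6,7,8} 6  {1,2,4,6,7,8} 15  {2,4,5,6,7,8} 20  {3,4,5,6,7,8} 15
  7 to go: {0,3,4,5,6,7,8} 21  {1,2,4,5,6,7,8} 35  {2,3,4,5,6,7,8} 35
  if 0:i drops first: 70 orders
  if 1:h drops first: 56 orders
heap linearizations: 126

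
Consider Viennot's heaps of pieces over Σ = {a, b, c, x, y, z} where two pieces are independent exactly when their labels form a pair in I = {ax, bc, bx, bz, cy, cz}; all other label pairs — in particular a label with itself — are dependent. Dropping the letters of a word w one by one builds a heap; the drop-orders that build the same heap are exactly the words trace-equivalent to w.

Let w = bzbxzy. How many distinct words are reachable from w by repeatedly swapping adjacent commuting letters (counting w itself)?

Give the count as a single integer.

10

drop 0:b onto floor
drop 1:z onto floor
drop 2:b onto {0:b}
drop 3:x onto {1:z}
drop 4:z onto {3:x}
drop 5:y onto {2:b, 4:z}
ground layer = {0:b, 1:z}
drop-orders for the pieces not yet dropped (sum over which currently-grounded one goes next):
  1 to go: {5} 1
  2 to go: {2,5} 1  {4,5} 1
  3 to go: {0,2,5} 1  {2,4,5} 2  {3,4,5} 1
  4 to go: {0,2,4,5} 3  {1,3,4,5} 1  {2,3,4,5} 3
  if 0:b drops first: 4 orders
  if 1:z drops first: 6 orders
heap linearizations: 10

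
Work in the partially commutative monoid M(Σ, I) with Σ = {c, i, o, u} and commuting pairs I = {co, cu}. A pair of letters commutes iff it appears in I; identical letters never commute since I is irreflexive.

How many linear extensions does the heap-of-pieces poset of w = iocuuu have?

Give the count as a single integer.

5

0(i) covers ∅
1(o) covers 0:i
2(c) covers 0:i
3(u) covers 1:o
4(u) covers 3:u
5(u) covers 4:u
floor of heap: 0:i
completions by unplaced set U, small U first (add the entries for U minus each lowest piece of U):
  |U|=1: {2}:1  {5}:1
  |U|=2: {2,5}:2  {4,5}:1
  |U|=3: {2,4,5}:3  {3,4,5}:1
  |U|=4: {1,3,4,5}:1  {2,3,4,5}:4
  start at 0(i): 5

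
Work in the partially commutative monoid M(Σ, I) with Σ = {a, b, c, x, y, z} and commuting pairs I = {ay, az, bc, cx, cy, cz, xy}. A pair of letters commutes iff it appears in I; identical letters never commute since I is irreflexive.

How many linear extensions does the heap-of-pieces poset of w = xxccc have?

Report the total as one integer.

drop 0:x onto floor
drop 1:x onto {0:x}
drop 2:c onto floor
drop 3:c onto {2:c}
drop 4:c onto {3:c}
ground layer = {0:x, 2:c}
drop-orders for the pieces not yet dropped (sum over which currently-grounded one goes next):
  1 to go: {1} 1  {4} 1
  2 to go: {0,1} 1  {1,4} 2  {3,4} 1
  3 to go: {0,1,4} 3  {1,3,4} 3  {2,3,4} 1
  if 0:x drops first: 4 orders
  if 2:c drops first: 6 orders
heap linearizations: 10

10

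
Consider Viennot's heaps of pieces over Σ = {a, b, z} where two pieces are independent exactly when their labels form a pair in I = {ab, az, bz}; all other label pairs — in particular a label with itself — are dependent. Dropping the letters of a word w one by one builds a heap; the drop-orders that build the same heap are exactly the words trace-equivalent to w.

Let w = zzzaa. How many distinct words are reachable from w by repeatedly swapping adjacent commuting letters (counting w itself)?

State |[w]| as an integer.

10

piece 0:z — minimal
piece 1:z rests on {0:z}
piece 2:z rests on {1:z}
piece 3:a — minimal
piece 4:a rests on {3:a}
minimal pieces: {0:z, 3:a}
ways to finish when only these pieces remain (= sum over removing one remaining piece with nothing left below it):
  1 left: {2}→1  {4}→1
  2 left: {1,2}→1  {2,4}→2  {3,4}→1
  3 left: {0,1,2}→1  {1,2,4}→3  {2,3,4}→3
  placing 0:z first → 6 extensions
  placing 3:a first → 4 extensions
total linear extensions = 10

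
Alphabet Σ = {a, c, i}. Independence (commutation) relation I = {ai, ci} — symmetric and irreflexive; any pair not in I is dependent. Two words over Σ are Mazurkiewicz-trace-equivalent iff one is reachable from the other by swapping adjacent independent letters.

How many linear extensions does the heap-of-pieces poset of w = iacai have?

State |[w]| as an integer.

piece 0:i — minimal
piece 1:a — minimal
piece 2:c rests on {1:a}
piece 3:a rests on {2:c}
piece 4:i rests on {0:i}
minimal pieces: {0:i, 1:a}
ways to finish when only these pieces remain (= sum over removing one remaining piece with nothing left below it):
  1 left: {3}→1  {4}→1
  2 left: {0,4}→1  {2,3}→1  {3,4}→2
  3 left: {0,3,4}→3  {1,2,3}→1  {2,3,4}→3
  placing 0:i first → 4 extensions
  placing 1:a first → 6 extensions
total linear extensions = 10

10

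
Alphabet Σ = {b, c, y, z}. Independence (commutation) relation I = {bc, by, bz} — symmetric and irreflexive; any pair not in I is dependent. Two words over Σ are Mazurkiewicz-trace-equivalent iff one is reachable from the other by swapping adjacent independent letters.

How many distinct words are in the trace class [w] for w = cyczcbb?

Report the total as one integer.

piece 0:c — minimal
piece 1:y rests on {0:c}
piece 2:c rests on {1:y}
piece 3:z rests on {2:c}
piece 4:c rests on {3:z}
piece 5:b — minimal
piece 6:b rests on {5:b}
minimal pieces: {0:c, 5:b}
ways to finish when only these pieces remain (= sum over removing one remaining piece with nothing left below it):
  1 left: {4}→1  {6}→1
  2 left: {3,4}→1  {4,6}→2  {5,6}→1
  3 left: {2,3,4}→1  {3,4,6}→3  {4,5,6}→3
  4 left: {1,2,3,4}→1  {2,3,4,6}→4  {3,4,5,6}→6
  5 left: {0,1,2,3,4}→1  {1,2,3,4,6}→5  {2,3,4,5,6}→10
  placing 0:c first → 15 extensions
  placing 5:b first → 6 extensions
total linear extensions = 21

21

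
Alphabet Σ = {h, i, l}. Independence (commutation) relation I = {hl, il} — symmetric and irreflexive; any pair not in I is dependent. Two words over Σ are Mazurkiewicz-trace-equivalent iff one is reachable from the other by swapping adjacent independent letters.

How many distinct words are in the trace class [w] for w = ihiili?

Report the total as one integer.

6

0(i) covers ∅
1(h) covers 0:i
2(i) covers 1:h
3(i) covers 2:i
4(l) covers ∅
5(i) covers 3:i
floor of heap: 0:i, 4:l
completions by unplaced set U, small U first (add the entries for U minus each lowest piece of U):
  |U|=1: {4}:1  {5}:1
  |U|=2: {3,5}:1  {4,5}:2
  |U|=3: {2,3,5}:1  {3,4,5}:3
  |U|=4: {1,2,3,5}:1  {2,3,4,5}:4
  start at 0(i): 5
  start at 4(l): 1
sum over floor = 6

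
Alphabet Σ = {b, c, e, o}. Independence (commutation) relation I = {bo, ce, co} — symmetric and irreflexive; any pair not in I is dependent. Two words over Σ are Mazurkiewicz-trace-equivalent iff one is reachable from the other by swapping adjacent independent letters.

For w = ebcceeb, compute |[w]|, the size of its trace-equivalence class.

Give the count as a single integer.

6

#0=e has no predecessor
#1=b depends on [0:e]
#2=c depends on [1:b]
#3=c depends on [2:c]
#4=e depends on [1:b]
#5=e depends on [4:e]
#6=b depends on [3:c, 5:e]
sources: [0:e]
N(rest) = Σ N(rest − s) over sources s of rest; N(one piece) = 1:
  size 1 → [6]=1
  size 2 → [3,6]=1  [5,6]=1
  size 3 → [2,3,6]=1  [3,5,6]=2  [4,5,6]=1
  size 4 → [2,3,5,6]=3  [3,4,5,6]=3
  size 5 → [2,3,4,5,6]=6
  first=0(e) contributes 6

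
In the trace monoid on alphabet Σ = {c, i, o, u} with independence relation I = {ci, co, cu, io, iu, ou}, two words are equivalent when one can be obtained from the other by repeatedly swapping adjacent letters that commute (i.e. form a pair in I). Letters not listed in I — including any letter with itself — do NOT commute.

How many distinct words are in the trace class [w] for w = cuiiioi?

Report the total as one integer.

210

piece 0:c — minimal
piece 1:u — minimal
piece 2:i — minimal
piece 3:i rests on {2:i}
piece 4:i rests on {3:i}
piece 5:o — minimal
piece 6:i rests on {4:i}
minimal pieces: {0:c, 1:u, 2:i, 5:o}
ways to finish when only these pieces remain (= sum over removing one remaining piece with nothing left below it):
  1 left: {0}→1  {1}→1  {5}→1  {6}→1
  2 left: {0,1}→2  {0,5}→2  {0,6}→2  {1,5}→2  {1,6}→2  {4,6}→1  {5,6}→2
  3 left: {0,1,5}→6  {0,1,6}→6  {0,4,6}→3  {0,5,6}→6  {1,4,6}→3  {1,5,6}→6  {3,4,6}→1  {4,5,6}→3
  4 left: {0,1,4,6}→12  {0,1,5,6}→24  {0,3,4,6}→4  {0,4,5,6}→12  {1,3,4,6}→4  {1,4,5,6}→12  {2,3,4,6}→1  {3,4,5,6}→4
  5 left: {0,1,3,4,6}→20  {0,1,4,5,6}→60  {0,2,3,4,6}→5  {0,3,4,5,6}→20  {1,2,3,4,6}→5  {1,3,4,5,6}→20  {2,3,4,5,6}→5
  placing 0:c first → 30 extensions
  placing 1:u first → 30 extensions
  placing 2:i first → 120 extensions
  placing 5:o first → 30 extensions
total linear extensions = 210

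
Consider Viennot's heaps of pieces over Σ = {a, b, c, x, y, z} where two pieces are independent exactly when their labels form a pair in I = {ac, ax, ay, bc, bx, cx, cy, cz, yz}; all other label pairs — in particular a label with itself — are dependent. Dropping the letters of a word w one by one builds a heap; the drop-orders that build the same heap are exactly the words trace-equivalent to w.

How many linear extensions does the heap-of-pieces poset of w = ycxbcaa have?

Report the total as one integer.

0(y) covers ∅
1(c) covers ∅
2(x) covers 0:y
3(b) covers 0:y
4(c) covers 1:c
5(a) covers 3:b
6(a) covers 5:a
floor of heap: 0:y, 1:c
completions by unplaced set U, small U first (add the entries for U minus each lowest piece of U):
  |U|=1: {2}:1  {4}:1  {6}:1
  |U|=2: {1,4}:1  {2,4}:2  {2,6}:2  {4,6}:2  {5,6}:1
  |U|=3: {1,2,4}:3  {1,4,6}:3  {2,4,6}:6  {2,5,6}:3  {3,5,6}:1  {4,5,6}:3
  |U|=4: {1,2,4,6}:12  {1,4,5,6}:6  {2,3,5,6}:4  {2,4,5,6}:12  {3,4,5,6}:4
  |U|=5: {0,2,3,5,6}:4  {1,2,4,5,6}:30  {1,3,4,5,6}:10  {2,3,4,5,6}:20
  start at 0(y): 60
  start at 1(c): 24
sum over floor = 84

84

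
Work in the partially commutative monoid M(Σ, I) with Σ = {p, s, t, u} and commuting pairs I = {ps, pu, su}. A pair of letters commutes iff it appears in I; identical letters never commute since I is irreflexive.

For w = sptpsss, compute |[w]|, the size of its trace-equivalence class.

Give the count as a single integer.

#0=s has no predecessor
#1=p has no predecessor
#2=t depends on [0:s, 1:p]
#3=p depends on [2:t]
#4=s depends on [2:t]
#5=s depends on [4:s]
#6=s depends on [5:s]
sources: [0:s, 1:p]
N(rest) = Σ N(rest − s) over sources s of rest; N(one piece) = 1:
  size 1 → [3]=1  [6]=1
  size 2 → [3,6]=2  [5,6]=1
  size 3 → [3,5,6]=3  [4,5,6]=1
  size 4 → [3,4,5,6]=4
  size 5 → [2,3,4,5,6]=4
  first=0(s) contributes 4
  first=1(p) contributes 4
|[w]| = 8

8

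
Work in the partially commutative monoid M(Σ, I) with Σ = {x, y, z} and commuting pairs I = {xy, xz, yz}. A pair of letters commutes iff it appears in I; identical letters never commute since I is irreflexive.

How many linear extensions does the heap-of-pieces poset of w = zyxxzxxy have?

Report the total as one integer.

0(z) covers ∅
1(y) covers ∅
2(x) covers ∅
3(x) covers 2:x
4(z) covers 0:z
5(x) covers 3:x
6(x) covers 5:x
7(y) covers 1:y
floor of heap: 0:z, 1:y, 2:x
completions by unplaced set U, small U first (add the entries for U minus each lowest piece of U):
  |U|=1: {4}:1  {6}:1  {7}:1
  |U|=2: {0,4}:1  {1,7}:1  {4,6}:2  {4,7}:2  {5,6}:1  {6,7}:2
  |U|=3: {0,4,6}:3  {0,4,7}:3  {1,4,7}:3  {1,6,7}:3  {3,5,6}:1  {4,5,6}:3  {4,6,7}:6  {5,6,7}:3
  |U|=4: {0,1,4,7}:6  {0,4,5,6}:6  {0,4,6,7}:12  {1,4,6,7}:12  {1,5,6,7}:6  {2,3,5,6}:1  {3,4,5,6}:4  {3,5,6,7}:4  {4,5,6,7}:12
  |U|=5: {0,1,4,6,7}:30  {0,3,4,5,6}:10  {0,4,5,6,7}:30  {1,3,5,6,7}:10  {1,4,5,6,7}:30  {2,3,4,5,6}:5  {2,3,5,6,7}:5  {3,4,5,6,7}:20
  |U|=6: {0,1,4,5,6,7}:90  {0,2,3,4,5,6}:15  {0,3,4,5,6,7}:60  {1,2,3,5,6,7}:15  {1,3,4,5,6,7}:60  {2,3,4,5,6,7}:30
  start at 0(z): 105
  start at 1(y): 105
  start at 2(x): 210
sum over floor = 420

420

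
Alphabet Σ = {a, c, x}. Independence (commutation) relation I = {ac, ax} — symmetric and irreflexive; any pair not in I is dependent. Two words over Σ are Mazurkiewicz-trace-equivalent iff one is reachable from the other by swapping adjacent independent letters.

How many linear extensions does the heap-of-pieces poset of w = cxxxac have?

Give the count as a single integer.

6

drop 0:c onto floor
drop 1:x onto {0:c}
drop 2:x onto {1:x}
drop 3:x onto {2:x}
drop 4:a onto floor
drop 5:c onto {3:x}
ground layer = {0:c, 4:a}
drop-orders for the pieces not yet dropped (sum over which currently-grounded one goes next):
  1 to go: {4} 1  {5} 1
  2 to go: {3,5} 1  {4,5} 2
  3 to go: {2,3,5} 1  {3,4,5} 3
  4 to go: {1,2,3,5} 1  {2,3,4,5} 4
  if 0:c drops first: 5 orders
  if 4:a drops first: 1 orders
heap linearizations: 6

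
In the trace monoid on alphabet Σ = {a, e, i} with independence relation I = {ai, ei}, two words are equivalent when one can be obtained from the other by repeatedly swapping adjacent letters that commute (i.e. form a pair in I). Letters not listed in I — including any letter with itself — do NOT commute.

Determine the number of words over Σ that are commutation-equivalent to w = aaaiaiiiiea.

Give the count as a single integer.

piece 0:a — minimal
piece 1:a rests on {0:a}
piece 2:a rests on {1:a}
piece 3:i — minimal
piece 4:a rests on {2:a}
piece 5:i rests on {3:i}
piece 6:i rests on {5:i}
piece 7:i rests on {6:i}
piece 8:i rests on {7:i}
piece 9:e rests on {4:a}
piece 10:a rests on {9:e}
minimal pieces: {0:a, 3:i}
ways to finish when only these pieces remain (= sum over removing one remaining piece with nothing left below it):
  1 left: {8}→1  {10}→1
  2 left: {7,8}→1  {8,10}→2  {9,10}→1
  3 left: {4,9,10}→1  {6,7,8}→1  {7,8,10}→3  {8,9,10}→3
  4 left: {2,4,9,10}→1  {4,8,9,10}→4  {5,6,7,8}→1  {6,7,8,10}→4  {7,8,9,10}→6
  5 left: {1,2,4,9,10}→1  {2,4,8,9,10}→5  {3,5,6,7,8}→1  {4,7,8,9,10}→10  {5,6,7,8,10}→5  {6,7,8,9,10}→10
  6 left: {0,1,2,4,9,10}→1  {1,2,4,8,9,10}→6  {2,4,7,8,9,10}→15  {3,5,6,7,8,10}→6  {4,6,7,8,9,10}→20  {5,6,7,8,9,10}→15
  7 left: {0,1,2,4,8,9,10}→7  {1,2,4,7,8,9,10}→21  {2,4,6,7,8,9,10}→35  {3,5,6,7,8,9,10}→21  {4,5,6,7,8,9,10}→35
  8 left: {0,1,2,4,7,8,9,10}→28  {1,2,4,6,7,8,9,10}→56  {2,4,5,6,7,8,9,10}→70  {3,4,5,6,7,8,9,10}→56
  9 left: {0,1,2,4,6,7,8,9,10}→84  {1,2,4,5,6,7,8,9,10}→126  {2,3,4,5,6,7,8,9,10}→126
  placing 0:a first → 252 extensions
  placing 3:i first → 210 extensions
total linear extensions = 462

462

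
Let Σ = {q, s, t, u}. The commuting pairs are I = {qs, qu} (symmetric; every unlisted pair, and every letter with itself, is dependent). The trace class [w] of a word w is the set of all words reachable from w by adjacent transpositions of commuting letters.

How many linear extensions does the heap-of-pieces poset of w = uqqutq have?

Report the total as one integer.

6

#0=u has no predecessor
#1=q has no predecessor
#2=q depends on [1:q]
#3=u depends on [0:u]
#4=t depends on [2:q, 3:u]
#5=q depends on [4:t]
sources: [0:u, 1:q]
N(rest) = Σ N(rest − s) over sources s of rest; N(one piece) = 1:
  size 1 → [5]=1
  size 2 → [4,5]=1
  size 3 → [2,4,5]=1  [3,4,5]=1
  size 4 → [0,3,4,5]=1  [1,2,4,5]=1  [2,3,4,5]=2
  first=0(u) contributes 3
  first=1(q) contributes 3
|[w]| = 6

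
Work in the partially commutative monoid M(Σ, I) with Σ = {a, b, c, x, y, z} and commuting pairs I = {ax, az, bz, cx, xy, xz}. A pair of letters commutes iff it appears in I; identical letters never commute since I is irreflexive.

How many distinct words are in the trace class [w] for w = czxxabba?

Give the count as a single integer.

piece 0:c — minimal
piece 1:z rests on {0:c}
piece 2:x — minimal
piece 3:x rests on {2:x}
piece 4:a rests on {0:c}
piece 5:b rests on {3:x, 4:a}
piece 6:b rests on {5:b}
piece 7:a rests on {6:b}
minimal pieces: {0:c, 2:x}
ways to finish when only these pieces remain (= sum over removing one remaining piece with nothing left below it):
  1 left: {1}→1  {7}→1
  2 left: {1,7}→2  {6,7}→1
  3 left: {1,6,7}→3  {5,6,7}→1
  4 left: {1,5,6,7}→4  {3,5,6,7}→1  {4,5,6,7}→1
  5 left: {1,3,5,6,7}→5  {1,4,5,6,7}→5  {2,3,5,6,7}→1  {3,4,5,6,7}→2
  6 left: {0,1,4,5,6,7}→5  {1,2,3,5,6,7}→6  {1,3,4,5,6,7}→12  {2,3,4,5,6,7}→3
  placing 0:c first → 21 extensions
  placing 2:x first → 17 extensions
total linear extensions = 38

38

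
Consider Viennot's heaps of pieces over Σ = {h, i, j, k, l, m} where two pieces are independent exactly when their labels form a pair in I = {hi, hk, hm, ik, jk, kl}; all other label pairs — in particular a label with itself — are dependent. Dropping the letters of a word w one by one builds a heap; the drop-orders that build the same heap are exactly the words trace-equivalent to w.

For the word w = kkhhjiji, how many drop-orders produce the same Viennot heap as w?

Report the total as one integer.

28

drop 0:k onto floor
drop 1:k onto {0:k}
drop 2:h onto floor
drop 3:h onto {2:h}
drop 4:j onto {3:h}
drop 5:i onto {4:j}
drop 6:j onto {5:i}
drop 7:i onto {6:j}
ground layer = {0:k, 2:h}
drop-orders for the pieces not yet dropped (sum over which currently-grounded one goes next):
  1 to go: {1} 1  {7} 1
  2 to go: {0,1} 1  {1,7} 2  {6,7} 1
  3 to go: {0,1,7} 3  {1,6,7} 3  {5,6,7} 1
  4 to go: {0,1,6,7} 6  {1,5,6,7} 4  {4,5,6,7} 1
  5 to go: {0,1,5,6,7} 10  {1,4,5,6,7} 5  {3,4,5,6,7} 1
  6 to go: {0,1,4,5,6,7} 15  {1,3,4,5,6,7} 6  {2,3,4,5,6,7} 1
  if 0:k drops first: 7 orders
  if 2:h drops first: 21 orders
heap linearizations: 28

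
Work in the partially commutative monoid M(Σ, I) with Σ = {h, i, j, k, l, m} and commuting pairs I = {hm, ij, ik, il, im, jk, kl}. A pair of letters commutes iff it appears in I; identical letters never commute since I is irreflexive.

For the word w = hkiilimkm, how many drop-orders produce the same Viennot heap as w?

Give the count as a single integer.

112

piece 0:h — minimal
piece 1:k rests on {0:h}
piece 2:i rests on {0:h}
piece 3:i rests on {2:i}
piece 4:l rests on {0:h}
piece 5:i rests on {3:i}
piece 6:m rests on {1:k, 4:l}
piece 7:k rests on {6:m}
piece 8:m rests on {7:k}
minimal pieces: {0:h}
ways to finish when only these pieces remain (= sum over removing one remaining piece with nothing left below it):
  1 left: {5}→1  {8}→1
  2 left: {3,5}→1  {5,8}→2  {7,8}→1
  3 left: {2,3,5}→1  {3,5,8}→3  {5,7,8}→3  {6,7,8}→1
  4 left: {1,6,7,8}→1  {2,3,5,8}→4  {3,5,7,8}→6  {4,6,7,8}→1  {5,6,7,8}→4
  5 left: {1,4,6,7,8}→2  {1,5,6,7,8}→5  {2,3,5,7,8}→10  {3,5,6,7,8}→10  {4,5,6,7,8}→5
  6 left: {1,3,5,6,7,8}→15  {1,4,5,6,7,8}→12  {2,3,5,6,7,8}→20  {3,4,5,6,7,8}→15
  7 left: {1,2,3,5,6,7,8}→35  {1,3,4,5,6,7,8}→42  {2,3,4,5,6,7,8}→35
  placing 0:h first → 112 extensions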